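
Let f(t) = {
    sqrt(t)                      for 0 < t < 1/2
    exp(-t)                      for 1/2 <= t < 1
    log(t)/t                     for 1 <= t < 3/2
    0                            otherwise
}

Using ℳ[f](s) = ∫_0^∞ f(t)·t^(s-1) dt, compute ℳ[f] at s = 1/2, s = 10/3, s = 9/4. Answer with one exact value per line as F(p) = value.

F(1/2) = -4*sqrt(6)/3 + log(2**(2*sqrt(6)/3)/3**(2*sqrt(6)/3)) - sqrt(pi)*erfc(1) + sqrt(pi)*erfc(sqrt(2)/2) + 9/2
F(10/3) = -uppergamma(10/3, 1) - 81*2**(2/3)*3**(1/3)/392 + 3*2**(1/6)/184 + 9/49 + log(3**(27*2**(2/3)*3**(1/3)/56)/2**(27*2**(2/3)*3**(1/3)/56)) + uppergamma(10/3, 1/2)
F(9/4) = -12*2**(3/4)*3**(1/4)/25 - uppergamma(9/4, 1) + 2**(1/4)/22 + log(3**(3*2**(3/4)*3**(1/4)/5)/2**(3*2**(3/4)*3**(1/4)/5)) + 16/25 + uppergamma(9/4, 1/2)

slice at 1/2, 1, transform all 3 pieces, and sum them
over [0, 1/2), the kernel integral of sqrt(t) enters the sum
segment [1/2, 1) carries exp(-t); integrate it
over [1, 3/2), the kernel integral of log(t)/t enters the sum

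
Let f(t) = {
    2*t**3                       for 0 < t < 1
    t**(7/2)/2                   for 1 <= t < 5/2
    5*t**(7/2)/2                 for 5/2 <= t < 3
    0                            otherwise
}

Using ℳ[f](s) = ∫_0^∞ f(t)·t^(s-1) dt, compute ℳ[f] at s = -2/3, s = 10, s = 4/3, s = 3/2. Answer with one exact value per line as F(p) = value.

F(-2/3) = -75*2**(1/6)*5**(5/6)/34 + 81/119 + 135*3**(5/6)/17
F(10) = -1220703125*sqrt(10)/110592 + 41/351 + 295245*sqrt(3)
F(4/3) = -1875*2**(1/6)*5**(5/6)/232 + 135/377 + 1215*3**(5/6)/29
F(3/2) = 59603/720

treat the 3 regions marked off by 1, 5/2 separately and sum
[0, 1) adds the kernel integral of 2*t**3
∫ t**(7/2)/2·t^(s-1) over [1, 5/2)
piece [5/2, 3): integrate 5*t**(7/2)/2 against the kernel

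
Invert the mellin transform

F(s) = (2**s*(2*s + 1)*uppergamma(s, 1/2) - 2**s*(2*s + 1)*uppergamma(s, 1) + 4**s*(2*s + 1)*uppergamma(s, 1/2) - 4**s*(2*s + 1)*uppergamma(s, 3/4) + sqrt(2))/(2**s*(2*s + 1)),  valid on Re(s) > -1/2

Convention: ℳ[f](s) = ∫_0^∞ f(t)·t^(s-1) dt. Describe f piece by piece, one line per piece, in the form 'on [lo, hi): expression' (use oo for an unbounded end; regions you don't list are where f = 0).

on [0, 1/2): sqrt(t)
on [1/2, 1): exp(-t)
on [1, 3/2): exp(-t/2)

treat the 3 regions marked off by 1/2, 1 separately and sum
for t in [0, 1/2): the term is ∫ sqrt(t)·t^(s-1)
on [1/2, 1) integrate f = exp(-t) against the kernel
the [1, 3/2) slice contributes ∫ exp(-t/2)·t^(s-1) dt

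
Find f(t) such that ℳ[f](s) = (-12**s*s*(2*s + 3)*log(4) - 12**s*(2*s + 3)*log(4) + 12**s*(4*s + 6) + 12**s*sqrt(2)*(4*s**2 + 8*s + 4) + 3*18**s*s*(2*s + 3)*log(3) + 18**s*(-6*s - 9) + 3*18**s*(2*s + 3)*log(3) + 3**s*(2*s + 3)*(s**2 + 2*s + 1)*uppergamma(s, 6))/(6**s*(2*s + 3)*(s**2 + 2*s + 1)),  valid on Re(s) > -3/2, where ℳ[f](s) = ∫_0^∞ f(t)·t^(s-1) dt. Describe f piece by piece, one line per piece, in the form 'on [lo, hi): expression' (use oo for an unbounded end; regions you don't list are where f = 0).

along the cuts 2, 3, ℳ[f](s) splits into 3 integrals
between 0 and 2 the integrand is t**(3/2)·t^(s-1)
∫ t*log(t)·t^(s-1) over [2, 3)
∫ over [3, ∞) of exp(-2*t)·t^(s-1) joins the sum

on [0, 2): t**(3/2)
on [2, 3): t*log(t)
on [3, oo): exp(-2*t)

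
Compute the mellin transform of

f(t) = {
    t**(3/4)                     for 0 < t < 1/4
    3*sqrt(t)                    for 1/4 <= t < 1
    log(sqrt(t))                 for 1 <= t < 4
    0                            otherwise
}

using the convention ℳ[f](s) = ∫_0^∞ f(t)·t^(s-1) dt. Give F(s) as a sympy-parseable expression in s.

2**(-2*s - 1)*(16**s*s*(2*s + 1)*(4*s + 3)*log(4) - 16**s*(2*s + 1)*(4*s + 3) + 2**(2*s + 2)*s**2*(12*s + 9) + 4**s*(2*s + 1)*(4*s + 3) + s**2*(-24*s - 18) + sqrt(2)*s**2*(4*s + 2))/(s**2*(2*s + 1)*(4*s + 3))
  Re(s) > -3/4

strip the power substitution: t**(3/2) on [0, 1/2); 3*t on [1/2, 1); log(t) on [1, 2)
treat the 3 regions marked off by 1/4, 1 separately and sum
piece [0, 1/4): integrate t**(3/4) against the kernel
piece [1/4, 1): integrate 3*sqrt(t) against the kernel
the [1, 4) slice contributes ∫ log(sqrt(t))·t^(s-1) dt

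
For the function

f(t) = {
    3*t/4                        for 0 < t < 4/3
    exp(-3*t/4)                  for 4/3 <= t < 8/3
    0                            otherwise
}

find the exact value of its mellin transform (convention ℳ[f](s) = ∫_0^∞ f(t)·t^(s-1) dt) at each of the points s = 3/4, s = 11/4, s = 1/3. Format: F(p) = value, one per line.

F(3/4) = 2*sqrt(2)*3**(1/4)*(-7*uppergamma(3/4, 2) + 7*uppergamma(3/4, 1) + 4)/21
F(11/4) = 32*sqrt(2)*3**(1/4)*(-15*uppergamma(11/4, 2) + 4 + 15*uppergamma(11/4, 1))/405
F(1/3) = 6**(2/3)*(-4*uppergamma(1/3, 2) + 4*uppergamma(1/3, 1) + 3)/12

the common scale on t comes off first: 3*t/2 on [0, 2/3); exp(-3*t/2) on [2/3, 4/3)
reversing the common scale on t: t on [0, 1); exp(-t) on [1, 2)
summing 2 kernel integrals split by 4/3 yields ℳ[f](s)
for t in [0, 4/3): the term is ∫ 3*t/4·t^(s-1)
∫ over [4/3, 8/3) of exp(-3*t/4)·t^(s-1) joins the sum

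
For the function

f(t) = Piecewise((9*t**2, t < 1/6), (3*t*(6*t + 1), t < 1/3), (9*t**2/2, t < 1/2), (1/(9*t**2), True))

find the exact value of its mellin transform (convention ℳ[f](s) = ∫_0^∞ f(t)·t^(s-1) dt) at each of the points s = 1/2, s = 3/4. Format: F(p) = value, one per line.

the common scale on t comes off first: 4*t**2 on [0, 1/4); 2*t*(4*t + 1) on [1/4, 1/2); 2*t**2 on [1/2, 3/4); …
reversing the common scale on t: t**2 on [0, 1/2); t*(2*t + 1) on [1/2, 1); t**2/2 on [1, 3/2); …
remove the shared t-power first: t on [0, 1/2); 2*t + 1 on [1/2, 1); t/2 on [1, 3/2); …
integrate the 4 segments split at 1/6, 1/3, 1/2, then add the results
piece [0, 1/6): integrate 9*t**2 against the kernel
segment [1/6, 1/3) carries 3*t*(6*t + 1); integrate it
∫ 9*t**2/2·t^(s-1) over [1/3, 1/2)
piece [1/2, ∞): integrate 1/(9*t**2) against the kernel

F(1/2) = sqrt(6)*(-234 + 403*sqrt(3) + 684*sqrt(2))/3240
F(3/4) = 6**(1/4)*(-2610 + 5299*3**(3/4) + 7740*2**(3/4))/41580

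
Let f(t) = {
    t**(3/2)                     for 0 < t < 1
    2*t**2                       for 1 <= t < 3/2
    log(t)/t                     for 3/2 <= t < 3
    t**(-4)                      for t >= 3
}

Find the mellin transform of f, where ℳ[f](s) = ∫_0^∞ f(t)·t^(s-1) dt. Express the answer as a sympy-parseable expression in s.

linearity at 1, 3/2, 3 turns ℳ[f](s) into 4 summed integrals
on [0, 1): add ∫ t**(3/2)·t^(s-1) dt
∫ over [1, 3/2) of 2*t**2·t^(s-1) joins the sum
the [3/2, 3) slice contributes ∫ log(t)/t·t^(s-1) dt
between 3 and ∞ the integrand is t**(-4)·t^(s-1)

(324*2**s*(s - 4)*(s + 2)*(s**2 - 2*s + 1) - 324*2**s*(s - 4)*(2*s + 3)*(s**2 - 2*s + 1) - 108*3**s*s*(s - 4)*(s + 2)*(2*s + 3)*log(3) + 108*3**s*s*(s - 4)*(s + 2)*(2*s + 3)*log(2) - 108*3**s*(s - 4)*(s + 2)*(2*s + 3)*log(2) + 108*3**s*(s - 4)*(s + 2)*(2*s + 3) + 108*3**s*(s - 4)*(s + 2)*(2*s + 3)*log(3) + 729*3**s*(s - 4)*(2*s + 3)*(s**2 - 2*s + 1) + 54*6**s*s*(s - 4)*(s + 2)*(2*s + 3)*log(3) - 54*6**s*(s - 4)*(s + 2)*(2*s + 3)*log(3) - 54*6**s*(s - 4)*(s + 2)*(2*s + 3) - 2*6**s*(s + 2)*(2*s + 3)*(s**2 - 2*s + 1))/(162*2**s*(s - 4)*(s + 2)*(2*s + 3)*(s**2 - 2*s + 1))
  -3/2 < Re(s) < 4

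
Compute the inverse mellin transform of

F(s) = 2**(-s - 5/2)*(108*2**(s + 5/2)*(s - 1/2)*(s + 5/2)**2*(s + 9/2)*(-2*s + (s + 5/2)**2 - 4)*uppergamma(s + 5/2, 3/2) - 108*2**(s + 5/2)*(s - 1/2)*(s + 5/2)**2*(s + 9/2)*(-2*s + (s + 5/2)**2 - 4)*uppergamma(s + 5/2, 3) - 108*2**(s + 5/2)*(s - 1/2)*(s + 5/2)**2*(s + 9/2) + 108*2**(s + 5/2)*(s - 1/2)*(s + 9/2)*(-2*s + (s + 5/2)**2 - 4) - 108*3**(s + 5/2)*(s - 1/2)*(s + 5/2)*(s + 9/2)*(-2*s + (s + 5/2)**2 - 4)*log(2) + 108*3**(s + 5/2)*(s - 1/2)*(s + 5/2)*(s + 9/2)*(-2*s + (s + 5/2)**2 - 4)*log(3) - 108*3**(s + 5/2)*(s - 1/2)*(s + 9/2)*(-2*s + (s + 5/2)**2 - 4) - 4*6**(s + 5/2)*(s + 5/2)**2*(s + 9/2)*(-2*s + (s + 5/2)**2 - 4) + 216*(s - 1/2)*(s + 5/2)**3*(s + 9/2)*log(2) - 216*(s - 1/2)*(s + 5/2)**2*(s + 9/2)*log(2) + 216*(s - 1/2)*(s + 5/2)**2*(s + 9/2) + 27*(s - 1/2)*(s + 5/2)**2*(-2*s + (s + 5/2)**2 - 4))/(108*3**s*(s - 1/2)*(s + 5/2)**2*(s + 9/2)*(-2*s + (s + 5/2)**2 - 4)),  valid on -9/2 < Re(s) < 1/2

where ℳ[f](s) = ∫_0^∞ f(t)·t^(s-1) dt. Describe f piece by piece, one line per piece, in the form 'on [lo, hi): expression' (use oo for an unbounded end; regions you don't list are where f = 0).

peel off the common scale on t: t**(9/2) on [0, 1/2); t**(3/2)*log(t) on [1/2, 1); t**(5/2)*log(t) on [1, 3/2); …
reversing the shared t-power: t**(5/2) on [0, 1/2); log(t)/sqrt(t) on [1/2, 1); sqrt(t)*log(t) on [1, 3/2); …
reversing the shared t-power: t**2 on [0, 1/2); log(t)/t on [1/2, 1); log(t) on [1, 3/2); …
f breaks at 1/6, 1/3, 1/2, 1 into 5 integrals to sum
∫ over [0, 1/6) of 81*sqrt(3)*t**(9/2)·t^(s-1) joins the sum
∫ over [1/6, 1/3) of 3*sqrt(3)*t**(3/2)*log(3*t)·t^(s-1) joins the sum
over [1/3, 1/2), the kernel integral of 9*sqrt(3)*t**(5/2)*log(3*t) enters the sum
the [1/2, 1) slice contributes ∫ 9*sqrt(3)*t**(5/2)*exp(-3*t)·t^(s-1) dt
the [1, ∞) slice contributes ∫ sqrt(3)/(3*sqrt(t))·t^(s-1) dt

on [0, 1/6): 81*sqrt(3)*t**(9/2)
on [1/6, 1/3): 3*sqrt(3)*t**(3/2)*log(3*t)
on [1/3, 1/2): 9*sqrt(3)*t**(5/2)*log(3*t)
on [1/2, 1): 9*sqrt(3)*t**(5/2)*exp(-3*t)
on [1, oo): sqrt(3)/(3*sqrt(t))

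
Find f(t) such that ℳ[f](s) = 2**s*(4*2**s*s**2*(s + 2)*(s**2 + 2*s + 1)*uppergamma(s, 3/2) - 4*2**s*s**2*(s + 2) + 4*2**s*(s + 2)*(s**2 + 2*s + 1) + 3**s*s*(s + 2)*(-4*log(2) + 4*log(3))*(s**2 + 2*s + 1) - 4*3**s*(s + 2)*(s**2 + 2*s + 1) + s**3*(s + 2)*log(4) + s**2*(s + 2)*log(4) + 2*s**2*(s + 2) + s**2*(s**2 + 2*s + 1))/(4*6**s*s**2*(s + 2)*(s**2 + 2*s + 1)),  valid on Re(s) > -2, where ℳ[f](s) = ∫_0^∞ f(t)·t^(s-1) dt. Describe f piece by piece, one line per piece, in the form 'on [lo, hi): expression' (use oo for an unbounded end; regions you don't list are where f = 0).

on [0, 1/3): 9*t**2/4
on [1/3, 2/3): 3*t*log(3*t/2)/2
on [2/3, 1): log(3*t/2)
on [1, oo): exp(-3*t/2)

remove the common scale on t first: 9*t**2 on [0, 1/6); 3*t*log(3*t) on [1/6, 1/3); log(3*t) on [1/3, 1/2); …
back out the common scale on t: t**2 on [0, 1/2); t*log(t) on [1/2, 1); log(t) on [1, 3/2); …
split f at 1/3, 2/3, 1: ℳ[f](s) collects 4 kernel integrals
on [0, 1/3) integrate f = 9*t**2/4 against the kernel
on [1/3, 2/3): add ∫ 3*t*log(3*t/2)/2·t^(s-1) dt
between 2/3 and 1 the integrand is log(3*t/2)·t^(s-1)
the [1, ∞) slice contributes ∫ exp(-3*t/2)·t^(s-1) dt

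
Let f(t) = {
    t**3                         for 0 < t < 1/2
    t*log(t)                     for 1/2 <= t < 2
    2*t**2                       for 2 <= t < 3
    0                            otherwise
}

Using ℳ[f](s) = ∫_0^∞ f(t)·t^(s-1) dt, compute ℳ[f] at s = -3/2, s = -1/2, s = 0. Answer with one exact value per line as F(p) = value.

peel off the shared t-power: t**2 on [0, 1/2); log(t) on [1/2, 2); 2*t on [2, 3)
treat the 3 regions marked off by 1/2, 2 separately and sum
for t in [0, 1/2): the term is ∫ t**3·t^(s-1)
on [1/2, 2): add ∫ t*log(t)·t^(s-1) dt
for t in [2, 3): the term is ∫ 2*t**2·t^(s-1)

F(-3/2) = sqrt(2)*(-18*log(2) - 11 + 12*sqrt(6))/6
F(-1/2) = sqrt(2)*(-277 + 180*log(2) + 120*sqrt(6))/60
F(0) = 5*log(2)/2 + 85/24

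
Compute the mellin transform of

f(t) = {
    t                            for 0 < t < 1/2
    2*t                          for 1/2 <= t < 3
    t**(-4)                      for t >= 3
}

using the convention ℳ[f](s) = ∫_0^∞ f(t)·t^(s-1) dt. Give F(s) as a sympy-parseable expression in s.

slice at 1/2, 3, transform all 3 pieces, and sum them
between 0 and 1/2 the integrand is t·t^(s-1)
on [1/2, 3) integrate f = 2*t against the kernel
on [3, ∞): add ∫ t**(-4)·t^(s-1) dt

(970*6**s*s - 3890*6**s - 81*s + 324)/(162*2**s*(s**2 - 3*s - 4))
  -1 < Re(s) < 4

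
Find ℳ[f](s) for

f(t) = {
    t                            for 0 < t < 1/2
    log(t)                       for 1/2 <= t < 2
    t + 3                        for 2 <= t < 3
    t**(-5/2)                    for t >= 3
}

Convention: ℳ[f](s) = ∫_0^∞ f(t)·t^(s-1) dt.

(-270*2**(2*s)*s**2*(2*s - 5) + 54*2**(2*s)*s*(s + 1)*(2*s - 5)*log(2) - 162*2**(2*s)*s*(2*s - 5) - 54*2**(2*s)*(s + 1)*(2*s - 5) - 4*sqrt(3)*6**s*s**2*(s + 1) + 324*6**s*s**2*(2*s - 5) + 162*6**s*s*(2*s - 5) + 27*s**2*(2*s - 5) + 54*s*(s + 1)*(2*s - 5)*log(2) + (2*s - 5)*(54*s + 54))/(54*2**s*s**2*(s + 1)*(2*s - 5))
  -1 < Re(s) < 5/2

decompose at 1/2, 2, 3; ℳ[f](s) sums the 4 pieces' integrals
between 0 and 1/2 the integrand is t·t^(s-1)
for t in [1/2, 2): the term is ∫ log(t)·t^(s-1)
∫ over [2, 3) of (t + 3)·t^(s-1) joins the sum
on [3, ∞) integrate f = t**(-5/2) against the kernel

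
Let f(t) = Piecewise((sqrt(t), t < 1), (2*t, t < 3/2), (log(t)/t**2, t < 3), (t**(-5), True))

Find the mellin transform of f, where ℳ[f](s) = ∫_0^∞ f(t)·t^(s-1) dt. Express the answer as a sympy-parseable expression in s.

back out the shared t-power: t**(3/2) on [0, 1); 2*t**2 on [1, 3/2); log(t)/t on [3/2, 3); …
treat the 4 regions marked off by 1, 3/2, 3 separately and sum
on [0, 1) integrate f = sqrt(t) against the kernel
between 1 and 3/2 the integrand is 2*t·t^(s-1)
over [3/2, 3), the kernel integral of log(t)/t**2 enters the sum
piece [3, ∞): integrate t**(-5) against the kernel

2**(1 - s)*(324*2**(s - 1)*(s - 5)*(s + 1)*(-2*s + (s - 1)**2 + 3) - 324*2**(s - 1)*(s - 5)*(2*s + 1)*(-2*s + (s - 1)**2 + 3) - 108*3**(s - 1)*(s - 5)*(s - 1)*(s + 1)*(2*s + 1)*log(3) + 108*3**(s - 1)*(s - 5)*(s - 1)*(s + 1)*(2*s + 1)*log(2) - 108*3**(s - 1)*(s - 5)*(s + 1)*(2*s + 1)*log(2) + 108*3**(s - 1)*(s - 5)*(s + 1)*(2*s + 1) + 108*3**(s - 1)*(s - 5)*(s + 1)*(2*s + 1)*log(3) + 729*3**(s - 1)*(s - 5)*(2*s + 1)*(-2*s + (s - 1)**2 + 3) + 54*6**(s - 1)*(s - 5)*(s - 1)*(s + 1)*(2*s + 1)*log(3) - 54*6**(s - 1)*(s - 5)*(s + 1)*(2*s + 1)*log(3) - 54*6**(s - 1)*(s - 5)*(s + 1)*(2*s + 1) - 2*6**(s - 1)*(s + 1)*(2*s + 1)*(-2*s + (s - 1)**2 + 3))/(162*(s - 5)*(s + 1)*(2*s + 1)*(-2*s + (s - 1)**2 + 3))
  -1/2 < Re(s) < 5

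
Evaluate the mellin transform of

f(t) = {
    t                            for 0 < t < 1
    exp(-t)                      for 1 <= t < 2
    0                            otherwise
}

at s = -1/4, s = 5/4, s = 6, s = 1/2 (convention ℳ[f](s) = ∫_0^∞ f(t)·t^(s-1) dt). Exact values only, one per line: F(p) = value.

decompose at 1; ℳ[f](s) sums the 2 pieces' integrals
segment 0 to 1 holds t; add its integral
∫ over [1, 2) of exp(-t)·t^(s-1) joins the sum

F(-1/4) = -uppergamma(-1/4, 2) + uppergamma(-1/4, 1) + 4/3
F(5/4) = -uppergamma(5/4, 2) + uppergamma(5/4, 1) + 4/9
F(6) = -872*exp(-2) + 1/7 + 326*exp(-1)
F(1/2) = -sqrt(pi)*erfc(sqrt(2)) + sqrt(pi)*erfc(1) + 2/3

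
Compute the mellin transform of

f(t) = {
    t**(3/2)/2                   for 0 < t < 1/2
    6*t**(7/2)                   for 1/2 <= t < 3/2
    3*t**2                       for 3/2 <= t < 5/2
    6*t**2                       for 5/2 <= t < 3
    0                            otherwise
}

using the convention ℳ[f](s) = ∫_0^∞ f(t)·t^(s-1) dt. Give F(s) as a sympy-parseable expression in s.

treat the 4 regions marked off by 1/2, 3/2, 5/2 separately and sum
over [0, 1/2), the kernel integral of t**(3/2)/2 enters the sum
[1/2, 3/2) adds the kernel integral of 6*t**(7/2)
for t in [3/2, 5/2): the term is ∫ 3*t**2·t^(s-1)
segment [5/2, 3) carries 6*t**2; integrate it

(2**(1/2 - s)*3**(s + 9/2)*(s + 2)*(2*s + 3) - 3*2**(1/2 - s)*(s + 2)*(2*s + 3) + 2**(1/2 - s)*(s + 2)*(2*s + 7) + 8*3**(s + 3)*(2*s + 3)*(2*s + 7) - 75*(5/2)**s*(2*s + 3)*(2*s + 7) - 3**(s + 3)*(2*s + 3)*(2*s + 7)/2**s)/(4*(s + 2)*(2*s + 3)*(2*s + 7))
  Re(s) > -3/2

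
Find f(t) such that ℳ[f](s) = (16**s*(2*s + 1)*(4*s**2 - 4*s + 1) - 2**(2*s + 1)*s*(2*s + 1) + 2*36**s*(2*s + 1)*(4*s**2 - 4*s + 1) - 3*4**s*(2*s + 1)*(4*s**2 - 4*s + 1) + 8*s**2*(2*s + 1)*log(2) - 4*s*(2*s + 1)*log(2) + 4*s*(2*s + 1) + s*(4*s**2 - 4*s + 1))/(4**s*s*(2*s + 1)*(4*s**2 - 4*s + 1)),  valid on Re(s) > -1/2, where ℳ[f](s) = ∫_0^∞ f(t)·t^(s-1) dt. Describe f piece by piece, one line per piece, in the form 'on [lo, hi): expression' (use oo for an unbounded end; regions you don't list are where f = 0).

reversing the power substitution: t on [0, 1/2); log(t)/t on [1/2, 1); 3 on [1, 2); …
linearity at 1/4, 1, 4 turns ℳ[f](s) into 4 summed integrals
segment 0 to 1/4 holds sqrt(t); add its integral
∫ over [1/4, 1) of log(sqrt(t))/sqrt(t)·t^(s-1) joins the sum
∫ over [1, 4) of 3·t^(s-1) joins the sum
the [4, 9) slice contributes ∫ 2·t^(s-1) dt

on [0, 1/4): sqrt(t)
on [1/4, 1): log(sqrt(t))/sqrt(t)
on [1, 4): 3
on [4, 9): 2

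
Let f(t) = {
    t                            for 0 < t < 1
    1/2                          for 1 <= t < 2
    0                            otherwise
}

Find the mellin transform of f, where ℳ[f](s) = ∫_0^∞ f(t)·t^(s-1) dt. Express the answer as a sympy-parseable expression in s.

treat the 2 regions marked off by 1 separately and sum
∫ t·t^(s-1) over [0, 1)
between 1 and 2 the integrand is 1/2·t^(s-1)

(2**s*(s + 1) + s - 1)/(2*s*(s + 1))
  Re(s) > -1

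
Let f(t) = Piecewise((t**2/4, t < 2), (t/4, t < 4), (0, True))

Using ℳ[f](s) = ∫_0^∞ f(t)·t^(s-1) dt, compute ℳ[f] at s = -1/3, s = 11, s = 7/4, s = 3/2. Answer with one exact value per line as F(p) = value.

back out the common scale on t: t**2 on [0, 1); t/2 on [1, 2)
peel off the shared t-power: t on [0, 1); 1/2 on [1, 2)
slice at 2, transform all 2 pieces, and sum them
between 0 and 2 the integrand is t**2/4·t^(s-1)
the [2, 4) slice contributes ∫ t/4·t^(s-1) dt

F(-1/3) = 3*2**(1/3)*(10 - 2**(1/3))/40
F(11) = 4544768/13
F(7/4) = 28*2**(3/4)/165 + 32*sqrt(2)/11
F(3/2) = 6*sqrt(2)/35 + 16/5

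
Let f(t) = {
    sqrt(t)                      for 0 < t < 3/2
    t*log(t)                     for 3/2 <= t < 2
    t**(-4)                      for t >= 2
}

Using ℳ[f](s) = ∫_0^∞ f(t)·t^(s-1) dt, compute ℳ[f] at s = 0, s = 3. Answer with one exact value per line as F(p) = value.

F(0) = -31/64 + log(8*sqrt(6)/9) + sqrt(6)
F(3) = -81*log(3)/64 - 47/256 + 27*sqrt(6)/56 + 337*log(2)/64

summing 3 kernel integrals split by 3/2, 2 yields ℳ[f](s)
∫ sqrt(t)·t^(s-1) over [0, 3/2)
∫ t*log(t)·t^(s-1) over [3/2, 2)
over [2, ∞), the kernel integral of t**(-4) enters the sum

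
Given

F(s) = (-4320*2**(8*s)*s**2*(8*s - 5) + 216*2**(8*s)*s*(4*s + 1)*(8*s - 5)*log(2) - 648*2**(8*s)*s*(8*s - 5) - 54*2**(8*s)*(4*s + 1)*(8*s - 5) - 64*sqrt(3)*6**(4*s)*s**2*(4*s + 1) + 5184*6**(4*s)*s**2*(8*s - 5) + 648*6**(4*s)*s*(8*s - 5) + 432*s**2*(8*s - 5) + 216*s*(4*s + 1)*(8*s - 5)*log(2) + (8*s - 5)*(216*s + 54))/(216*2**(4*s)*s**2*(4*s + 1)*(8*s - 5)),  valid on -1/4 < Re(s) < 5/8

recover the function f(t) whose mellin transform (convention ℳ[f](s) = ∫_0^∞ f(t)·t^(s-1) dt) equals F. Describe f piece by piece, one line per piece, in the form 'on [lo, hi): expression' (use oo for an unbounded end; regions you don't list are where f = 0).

on [0, 1/16): t**(1/4)
on [1/16, 16): log(t**(1/4))
on [16, 81): t**(1/4) + 3
on [81, oo): t**(-5/8)

the power substitution comes off first: sqrt(t) on [0, 1/4); log(sqrt(t)) on [1/4, 4); sqrt(t) + 3 on [4, 9); …
undo the power substitution: t on [0, 1/2); log(t) on [1/2, 2); t + 3 on [2, 3); …
breakpoints 1/16, 16, 81: one integral from each of the 4 segments
between 0 and 1/16 the integrand is t**(1/4)·t^(s-1)
for t in [1/16, 16): the term is ∫ log(t**(1/4))·t^(s-1)
∫ (t**(1/4) + 3)·t^(s-1) over [16, 81)
[81, ∞) adds the kernel integral of t**(-5/8)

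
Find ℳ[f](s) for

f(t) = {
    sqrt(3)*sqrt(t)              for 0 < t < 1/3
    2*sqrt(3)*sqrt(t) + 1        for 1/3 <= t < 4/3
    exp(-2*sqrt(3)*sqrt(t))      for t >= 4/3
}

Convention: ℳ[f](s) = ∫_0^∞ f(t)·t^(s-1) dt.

(-16**s + 10*2**(6*s)*s - 4*2**(4*s)*s + 2*2**(2*s)*s*(2*s + 1)*uppergamma(2*s, 4) + 64**s)/(48**s*s*(2*s + 1))
  Re(s) > -1/2

invert the common scale on t to get sqrt(t) on [0, 1); 2*sqrt(t) + 1 on [1, 4); exp(-2*sqrt(t)) on [4, ∞)
peel off the power substitution: t on [0, 1); 2*t + 1 on [1, 2); exp(-2*t) on [2, ∞)
summing 3 kernel integrals split by 1/3, 4/3 yields ℳ[f](s)
for t in [0, 1/3): the term is ∫ sqrt(3)*sqrt(t)·t^(s-1)
[1/3, 4/3) adds the kernel integral of (2*sqrt(3)*sqrt(t) + 1)
on [4/3, ∞) integrate f = exp(-2*sqrt(3)*sqrt(t)) against the kernel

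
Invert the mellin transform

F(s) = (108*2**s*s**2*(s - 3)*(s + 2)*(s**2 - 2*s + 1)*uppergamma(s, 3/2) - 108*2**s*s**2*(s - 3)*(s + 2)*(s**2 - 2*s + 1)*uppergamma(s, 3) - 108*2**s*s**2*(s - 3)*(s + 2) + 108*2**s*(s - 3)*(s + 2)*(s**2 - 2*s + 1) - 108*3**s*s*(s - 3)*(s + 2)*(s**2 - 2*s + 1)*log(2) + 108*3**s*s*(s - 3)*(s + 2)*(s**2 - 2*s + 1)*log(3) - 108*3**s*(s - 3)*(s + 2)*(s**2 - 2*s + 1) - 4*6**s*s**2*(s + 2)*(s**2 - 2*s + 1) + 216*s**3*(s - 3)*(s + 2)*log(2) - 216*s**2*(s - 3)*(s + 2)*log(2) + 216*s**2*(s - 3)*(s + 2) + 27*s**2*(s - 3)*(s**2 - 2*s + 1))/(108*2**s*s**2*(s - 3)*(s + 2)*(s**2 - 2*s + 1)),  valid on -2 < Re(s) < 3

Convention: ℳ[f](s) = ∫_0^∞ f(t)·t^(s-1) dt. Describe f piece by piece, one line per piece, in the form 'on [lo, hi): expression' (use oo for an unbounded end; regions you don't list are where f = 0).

on [0, 1/2): t**2
on [1/2, 1): log(t)/t
on [1, 3/2): log(t)
on [3/2, 3): exp(-t)
on [3, oo): t**(-3)

summing 5 kernel integrals split by 1/2, 1, 3/2, 3 yields ℳ[f](s)
[0, 1/2) adds the kernel integral of t**2
piece [1/2, 1): integrate log(t)/t against the kernel
segment [1, 3/2) carries log(t); integrate it
piece [3/2, 3): integrate exp(-t) against the kernel
the [3, ∞) slice contributes ∫ t**(-3)·t^(s-1) dt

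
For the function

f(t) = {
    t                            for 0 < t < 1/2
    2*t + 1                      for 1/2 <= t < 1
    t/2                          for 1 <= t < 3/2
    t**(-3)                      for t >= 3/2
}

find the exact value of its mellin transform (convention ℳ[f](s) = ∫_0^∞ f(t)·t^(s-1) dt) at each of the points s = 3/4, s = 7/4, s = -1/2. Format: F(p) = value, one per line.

F(3/4) = 2**(1/4)*(-2754 + 953*3**(3/4) + 3726*2**(3/4))/3402
F(7/4) = 2**(1/4)*(-2610 + 5299*3**(3/4) + 7740*2**(3/4))/13860
F(-1/2) = 1 + 599*sqrt(6)/1134 + sqrt(2)

along the cuts 1/2, 1, 3/2, ℳ[f](s) splits into 4 integrals
on [0, 1/2): add ∫ t·t^(s-1) dt
∫ over [1/2, 1) of (2*t + 1)·t^(s-1) joins the sum
on [1, 3/2) integrate f = t/2 against the kernel
segment [3/2, ∞) carries t**(-3); integrate it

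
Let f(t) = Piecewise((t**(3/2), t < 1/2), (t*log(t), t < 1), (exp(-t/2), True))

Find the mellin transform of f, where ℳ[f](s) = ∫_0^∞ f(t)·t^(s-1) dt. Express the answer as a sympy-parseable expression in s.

summing 3 kernel integrals split by 1/2, 1 yields ℳ[f](s)
piece [0, 1/2): integrate t**(3/2) against the kernel
on [1/2, 1): add ∫ t*log(t)·t^(s-1) dt
piece [1, ∞): integrate exp(-t/2) against the kernel

(2*2**(2*s)*(2*s + 3)*(s**2 + 2*s + 1)*uppergamma(s, 1/2) - 2*2**s*(2*s + 3) + s*(2*s + 3)*log(2) + 2*s + (2*s + 3)*log(2) + sqrt(2)*(s**2 + 2*s + 1) + 3)/(2*2**s*(2*s + 3)*(s**2 + 2*s + 1))
  Re(s) > -3/2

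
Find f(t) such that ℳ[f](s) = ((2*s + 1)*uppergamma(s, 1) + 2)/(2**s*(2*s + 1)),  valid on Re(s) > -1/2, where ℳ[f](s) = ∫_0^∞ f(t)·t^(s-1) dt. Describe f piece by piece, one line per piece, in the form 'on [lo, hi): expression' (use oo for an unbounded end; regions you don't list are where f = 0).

reversing the common scale on t: sqrt(t) on [0, 1); exp(-t) on [1, ∞)
linearity at 1/2 turns ℳ[f](s) into 2 summed integrals
the [0, 1/2) slice contributes ∫ sqrt(2)*sqrt(t)·t^(s-1) dt
for t in [1/2, ∞): the term is ∫ exp(-2*t)·t^(s-1)

on [0, 1/2): sqrt(2)*sqrt(t)
on [1/2, oo): exp(-2*t)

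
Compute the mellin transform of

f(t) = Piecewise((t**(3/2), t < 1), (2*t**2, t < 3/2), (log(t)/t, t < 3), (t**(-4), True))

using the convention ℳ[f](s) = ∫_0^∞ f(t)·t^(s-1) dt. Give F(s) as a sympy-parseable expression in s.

(324*2**s*(s - 4)*(s + 2)*(s**2 - 2*s + 1) - 324*2**s*(s - 4)*(2*s + 3)*(s**2 - 2*s + 1) - 108*3**s*s*(s - 4)*(s + 2)*(2*s + 3)*log(3) + 108*3**s*s*(s - 4)*(s + 2)*(2*s + 3)*log(2) - 108*3**s*(s - 4)*(s + 2)*(2*s + 3)*log(2) + 108*3**s*(s - 4)*(s + 2)*(2*s + 3) + 108*3**s*(s - 4)*(s + 2)*(2*s + 3)*log(3) + 729*3**s*(s - 4)*(2*s + 3)*(s**2 - 2*s + 1) + 54*6**s*s*(s - 4)*(s + 2)*(2*s + 3)*log(3) - 54*6**s*(s - 4)*(s + 2)*(2*s + 3)*log(3) - 54*6**s*(s - 4)*(s + 2)*(2*s + 3) - 2*6**s*(s + 2)*(2*s + 3)*(s**2 - 2*s + 1))/(162*2**s*(s - 4)*(s + 2)*(2*s + 3)*(s**2 - 2*s + 1))
  -3/2 < Re(s) < 4

summing 4 kernel integrals split by 1, 3/2, 3 yields ℳ[f](s)
segment 0 to 1 holds t**(3/2); add its integral
∫ 2*t**2·t^(s-1) over [1, 3/2)
piece [3/2, 3): integrate log(t)/t against the kernel
over [3, ∞), the kernel integral of t**(-4) enters the sum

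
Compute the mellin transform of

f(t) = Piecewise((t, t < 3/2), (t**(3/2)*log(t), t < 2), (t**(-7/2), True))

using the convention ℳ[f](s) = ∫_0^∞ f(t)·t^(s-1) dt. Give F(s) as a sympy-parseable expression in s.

back out the shared t-power: sqrt(t) on [0, 3/2); t*log(t) on [3/2, 2); t**(-4) on [2, ∞)
cuts at 3/2, 2: linearity sums the 3 kernel integrals
on [0, 3/2): add ∫ t·t^(s-1) dt
[3/2, 2) adds the kernel integral of t**(3/2)*log(t)
segment 2 to ∞ holds t**(-7/2); add its integral

2**(-s - 5/2)*(-2**(2*s + 6)*(s + 1)*(2*s - 7) + 3**(s + 1/2)*(s + 1)*(2*s - 7)*(2*s + 1)*(-12*log(3) + 12*log(2)) + 3**(s + 1/2)*(s + 1)*(2*s - 7)*(-24*log(3) + 24*log(2)) + 2*3**(s + 1/2)*sqrt(6)*(2*s - 7)*(8*s + (2*s + 1)**2 + 8) + 8*3**(s + 3/2)*(s + 1)*(2*s - 7) + 32*4**s*(s + 1)*(2*s - 7)*(2*s + 1)*log(2) + 64*4**s*(s + 1)*(2*s - 7)*log(2) - 4**s*(s + 1)*(8*s + (2*s + 1)**2 + 8))/((s + 1)*(2*s - 7)*(8*s + (2*s + 1)**2 + 8))
  -1 < Re(s) < 7/2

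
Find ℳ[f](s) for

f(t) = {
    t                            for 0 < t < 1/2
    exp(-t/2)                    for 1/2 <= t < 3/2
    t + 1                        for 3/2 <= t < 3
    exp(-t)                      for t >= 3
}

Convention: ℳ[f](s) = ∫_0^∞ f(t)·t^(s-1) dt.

(2*2**s*s*(s + 1)*uppergamma(s, 3) - 5*3**s*s - 2*3**s + 2*4**s*s*(s + 1)*uppergamma(s, 1/4) - 2*4**s*s*(s + 1)*uppergamma(s, 3/4) + 8*6**s*s + 2*6**s + s)/(2*2**s*s*(s + 1))
  Re(s) > -1

slice at 1/2, 3/2, 3, transform all 4 pieces, and sum them
over [0, 1/2), the kernel integral of t enters the sum
over [1/2, 3/2), the kernel integral of exp(-t/2) enters the sum
∫ over [3/2, 3) of (t + 1)·t^(s-1) joins the sum
on [3, ∞): add ∫ exp(-t)·t^(s-1) dt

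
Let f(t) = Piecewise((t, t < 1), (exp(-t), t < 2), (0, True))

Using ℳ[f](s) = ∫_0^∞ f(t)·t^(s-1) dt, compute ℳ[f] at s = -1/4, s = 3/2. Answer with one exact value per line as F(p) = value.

split f at 1: ℳ[f](s) collects 2 kernel integrals
[0, 1) adds the kernel integral of t
the [1, 2) slice contributes ∫ exp(-t)·t^(s-1) dt

F(-1/4) = -uppergamma(-1/4, 2) + uppergamma(-1/4, 1) + 4/3
F(3/2) = -sqrt(2)*exp(-2) - sqrt(pi)*erfc(sqrt(2))/2 + sqrt(pi)*erfc(1)/2 + exp(-1) + 2/5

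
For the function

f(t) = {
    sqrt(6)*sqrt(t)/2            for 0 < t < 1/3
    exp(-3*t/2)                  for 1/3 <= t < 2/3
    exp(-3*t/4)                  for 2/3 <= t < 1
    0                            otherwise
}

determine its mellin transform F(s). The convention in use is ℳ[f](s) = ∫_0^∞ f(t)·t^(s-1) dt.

(2**s*(2*s + 1)*uppergamma(s, 1/2) - 2**s*(2*s + 1)*uppergamma(s, 1) + 4**s*(2*s + 1)*uppergamma(s, 1/2) - 4**s*(2*s + 1)*uppergamma(s, 3/4) + sqrt(2))/(3**s*(2*s + 1))
  Re(s) > -1/2

back out the common scale on t: sqrt(t) on [0, 1/2); exp(-t) on [1/2, 1); exp(-t/2) on [1, 3/2)
decompose at 1/3, 2/3; ℳ[f](s) sums the 3 pieces' integrals
between 0 and 1/3 the integrand is sqrt(6)*sqrt(t)/2·t^(s-1)
over [1/3, 2/3), the kernel integral of exp(-3*t/2) enters the sum
on [2/3, 1): add ∫ exp(-3*t/4)·t^(s-1) dt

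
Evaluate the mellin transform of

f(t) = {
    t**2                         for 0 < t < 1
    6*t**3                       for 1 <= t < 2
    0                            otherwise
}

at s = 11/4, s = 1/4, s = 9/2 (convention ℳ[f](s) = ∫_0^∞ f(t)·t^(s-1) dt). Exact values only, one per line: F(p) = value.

F(11/4) = -364/437 + 768*2**(3/4)/23
F(1/4) = -164/117 + 192*2**(1/4)/13
F(9/2) = -42/65 + 512*sqrt(2)/5

treat the 2 regions marked off by 1 separately and sum
between 0 and 1 the integrand is t**2·t^(s-1)
segment [1, 2) carries 6*t**3; integrate it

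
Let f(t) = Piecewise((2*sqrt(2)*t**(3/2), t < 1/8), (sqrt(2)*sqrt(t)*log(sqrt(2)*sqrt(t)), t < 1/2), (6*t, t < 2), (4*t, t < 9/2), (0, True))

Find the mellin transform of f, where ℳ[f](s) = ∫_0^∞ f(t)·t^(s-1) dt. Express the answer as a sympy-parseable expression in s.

(16*2**(4*s)*(2*s + 3)*(4*s - 4*(s + 1)**2 + 3) + 8*2**(2*s)*(s + 1)*(2*s + 3) - 12*2**(2*s)*(2*s + 3)*(4*s - 4*(s + 1)**2 + 3) + 72*6**(2*s)*(2*s + 3)*(4*s - 4*(s + 1)**2 + 3) - 8*(s + 1)**2*(2*s + 3)*log(2) - 4*(s + 1)*(2*s + 3) + 4*(s + 1)*(2*s + 3)*log(2) + (s + 1)*(4*s - 4*(s + 1)**2 + 3))/(4*2**(3*s)*(s + 1)*(2*s + 3)*(4*s - 4*(s + 1)**2 + 3))
  Re(s) > -3/2

reversing the common scale on t: t**(3/2) on [0, 1/4); sqrt(t)*log(sqrt(t)) on [1/4, 1); 3*t on [1, 4); …
reversing the power substitution: t**3 on [0, 1/2); t*log(t) on [1/2, 1); 3*t**2 on [1, 2); …
peel off the shared t-power: t on [0, 1/2); log(t)/t on [1/2, 1); 3 on [1, 2); …
split f at 1/8, 1/2, 2: ℳ[f](s) collects 4 kernel integrals
over [0, 1/8), the kernel integral of 2*sqrt(2)*t**(3/2) enters the sum
segment 1/8 to 1/2 holds sqrt(2)*sqrt(t)*log(sqrt(2)*sqrt(t)); add its integral
the [1/2, 2) slice contributes ∫ 6*t·t^(s-1) dt
between 2 and 9/2 the integrand is 4*t·t^(s-1)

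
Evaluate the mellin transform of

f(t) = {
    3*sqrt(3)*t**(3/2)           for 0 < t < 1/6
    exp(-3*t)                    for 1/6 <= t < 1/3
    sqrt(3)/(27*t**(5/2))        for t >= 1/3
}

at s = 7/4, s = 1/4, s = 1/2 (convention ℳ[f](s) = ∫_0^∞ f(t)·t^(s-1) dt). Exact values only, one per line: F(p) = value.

F(7/4) = 3**(1/4)*(-156*uppergamma(7/4, 1) + 3*2**(3/4) + 156*uppergamma(7/4, 1/2) + 208)/1404
F(1/4) = 3**(3/4)*(-63*uppergamma(1/4, 1) + 9*2**(1/4) + 28 + 63*uppergamma(1/4, 1/2))/189
F(1/2) = sqrt(3)*(-8*sqrt(pi)*erfc(1) + 8*sqrt(pi)*erfc(sqrt(2)/2) + 5)/24

peel off the common scale on t: t**(3/2) on [0, 1/2); exp(-t) on [1/2, 1); t**(-5/2) on [1, ∞)
split f at 1/6, 1/3: ℳ[f](s) collects 3 kernel integrals
segment 0 to 1/6 holds 3*sqrt(3)*t**(3/2); add its integral
for t in [1/6, 1/3): the term is ∫ exp(-3*t)·t^(s-1)
on [1/3, ∞): add ∫ sqrt(3)/(27*t**(5/2))·t^(s-1) dt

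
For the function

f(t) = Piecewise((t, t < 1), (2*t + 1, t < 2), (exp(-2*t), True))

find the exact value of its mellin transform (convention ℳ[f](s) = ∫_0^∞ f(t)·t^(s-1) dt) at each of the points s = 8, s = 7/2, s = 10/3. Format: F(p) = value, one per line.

the 3 pieces separated at 1, 2 each add one integral
piece [0, 1): integrate t against the kernel
piece [1, 2): integrate (2*t + 1) against the kernel
on [2, ∞) integrate f = exp(-2*t) against the kernel

F(8) = 16319*exp(-4)/16 + 3493/24
F(7/2) = (sqrt(2)*(945*sqrt(pi)*exp(4)*erfc(2) + 29988)/8064 + (-4096 + 75776*sqrt(2))*exp(4)/8064)*exp(-4)
F(10/3) = -69/130 + 2**(2/3)*uppergamma(10/3, 4)/16 + 636*2**(1/3)/65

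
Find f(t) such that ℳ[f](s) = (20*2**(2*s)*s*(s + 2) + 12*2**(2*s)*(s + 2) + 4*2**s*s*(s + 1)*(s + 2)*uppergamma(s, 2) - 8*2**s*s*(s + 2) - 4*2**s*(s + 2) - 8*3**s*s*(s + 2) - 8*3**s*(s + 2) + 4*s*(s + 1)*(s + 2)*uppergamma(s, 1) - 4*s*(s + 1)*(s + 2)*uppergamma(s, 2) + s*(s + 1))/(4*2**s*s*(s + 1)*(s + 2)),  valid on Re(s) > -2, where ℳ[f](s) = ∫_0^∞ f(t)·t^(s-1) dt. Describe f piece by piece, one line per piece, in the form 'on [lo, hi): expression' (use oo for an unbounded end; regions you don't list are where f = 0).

on [0, 1/2): t**2
on [1/2, 1): exp(-2*t)
on [1, 3/2): t + 1
on [3/2, 2): t + 3
on [2, oo): exp(-t)

integrate the 5 segments split at 1/2, 1, 3/2, 2, then add the results
∫ t**2·t^(s-1) over [0, 1/2)
[1/2, 1) adds the kernel integral of exp(-2*t)
segment [1, 3/2) carries (t + 1); integrate it
segment 3/2 to 2 holds (t + 3); add its integral
[2, ∞) adds the kernel integral of exp(-t)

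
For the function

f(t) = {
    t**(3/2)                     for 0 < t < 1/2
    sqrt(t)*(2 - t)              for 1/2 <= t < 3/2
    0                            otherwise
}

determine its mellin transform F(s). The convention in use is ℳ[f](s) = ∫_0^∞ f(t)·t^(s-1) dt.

peel off the shared t-power: t on [0, 1/2); 2 - t on [1/2, 3/2)
slice at 1/2, transform all 2 pieces, and sum them
[0, 1/2) adds the kernel integral of t**(3/2)
piece [1/2, 3/2): integrate sqrt(t)*(2 - t) against the kernel

2**(-s - 1/2)*(3**(s + 1/2)*(2*s + 1) + 8*3**(s + 1/2) - 4*s - 10)/((2*s + 1)*(2*s + 3))
  Re(s) > -3/2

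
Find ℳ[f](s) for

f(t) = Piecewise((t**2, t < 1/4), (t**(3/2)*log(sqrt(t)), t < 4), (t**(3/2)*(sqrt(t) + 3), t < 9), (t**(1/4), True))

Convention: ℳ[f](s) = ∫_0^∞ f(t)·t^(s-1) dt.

2**(-2*s - 3)*(-270*2**(4*s + 6)*(2*s + 3)**2*(4*s + 1) + 54*2**(4*s + 6)*(2*s + 3)*(2*s + 4)*(4*s + 1)*log(2) - 162*2**(4*s + 6)*(2*s + 3)*(4*s + 1) - 54*2**(4*s + 6)*(2*s + 4)*(4*s + 1) - 4*sqrt(3)*6**(2*s + 3)*(2*s + 3)**2*(2*s + 4) + 324*6**(2*s + 3)*(2*s + 3)**2*(4*s + 1) + 162*6**(2*s + 3)*(2*s + 3)*(4*s + 1) + 27*(2*s + 3)**2*(4*s + 1) + 54*(2*s + 3)*(2*s + 4)*(4*s + 1)*log(2) + (4*s + 1)*(108*s + 216))/(27*(2*s + 3)**2*(2*s + 4)*(4*s + 1))
  -2 < Re(s) < -1/4

peel off the shared t-power: t**(3/2) on [0, 1/4); t*log(sqrt(t)) on [1/4, 4); t*(sqrt(t) + 3) on [4, 9); …
the power substitution comes off first: t**3 on [0, 1/2); t**2*log(t) on [1/2, 2); t**2*(t + 3) on [2, 3); …
invert the shared t-power to get t on [0, 1/2); log(t) on [1/2, 2); t + 3 on [2, 3); …
integrate the 4 segments split at 1/4, 4, 9, then add the results
on [0, 1/4): add ∫ t**2·t^(s-1) dt
between 1/4 and 4 the integrand is t**(3/2)*log(sqrt(t))·t^(s-1)
segment [4, 9) carries t**(3/2)*(sqrt(t) + 3); integrate it
∫ t**(1/4)·t^(s-1) over [9, ∞)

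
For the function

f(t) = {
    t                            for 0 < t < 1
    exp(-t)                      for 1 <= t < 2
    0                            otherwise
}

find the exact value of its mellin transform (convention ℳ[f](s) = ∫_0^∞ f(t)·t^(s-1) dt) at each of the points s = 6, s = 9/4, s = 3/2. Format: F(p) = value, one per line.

breakpoints 1: one integral from each of the 2 segments
segment [0, 1) carries t; integrate it
for t in [1, 2): the term is ∫ exp(-t)·t^(s-1)

F(6) = -872*exp(-2) + 1/7 + 326*exp(-1)
F(9/4) = -uppergamma(9/4, 2) + 4/13 + uppergamma(9/4, 1)
F(3/2) = -sqrt(2)*exp(-2) - sqrt(pi)*erfc(sqrt(2))/2 + sqrt(pi)*erfc(1)/2 + exp(-1) + 2/5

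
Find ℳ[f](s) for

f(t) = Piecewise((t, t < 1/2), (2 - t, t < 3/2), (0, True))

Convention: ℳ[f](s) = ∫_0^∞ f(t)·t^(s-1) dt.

(3**s*s + 4*3**s - 2*s - 4)/(2*2**s*s*(s + 1))
  Re(s) > -1

summing 2 kernel integrals split by 1/2 yields ℳ[f](s)
segment 0 to 1/2 holds t; add its integral
over [1/2, 3/2), the kernel integral of (2 - t) enters the sum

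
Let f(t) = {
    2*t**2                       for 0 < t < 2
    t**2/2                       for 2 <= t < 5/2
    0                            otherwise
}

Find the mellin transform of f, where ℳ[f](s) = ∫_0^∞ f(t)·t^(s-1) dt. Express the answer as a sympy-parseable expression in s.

(48*2**s + 25*(5/2)**s)/(8*(s + 2))
  Re(s) > -2

the 2 pieces separated at 2 each add one integral
over [0, 2), the kernel integral of 2*t**2 enters the sum
for t in [2, 5/2): the term is ∫ t**2/2·t^(s-1)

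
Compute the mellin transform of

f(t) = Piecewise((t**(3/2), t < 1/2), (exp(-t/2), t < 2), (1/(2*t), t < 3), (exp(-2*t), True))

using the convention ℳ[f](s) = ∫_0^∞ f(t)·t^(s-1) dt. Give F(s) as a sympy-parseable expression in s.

integrate the 4 segments split at 1/2, 2, 3, then add the results
on [0, 1/2) integrate f = t**(3/2) against the kernel
segment 1/2 to 2 holds exp(-t/2); add its integral
segment [2, 3) carries 1/(2*t); integrate it
over [3, ∞), the kernel integral of exp(-2*t) enters the sum

(12*24**s*(s - 1)*(2*s + 3)*uppergamma(s, 1/4) - 12*24**s*(s - 1)*(2*s + 3)*uppergamma(s, 1) - 3*24**s*(2*s + 3) + 2*36**s*(2*s + 3) + 12*6**s*(s - 1)*(2*s + 3)*uppergamma(s, 6) + 6*sqrt(2)*6**s*(s - 1))/(12*12**s*(s - 1)*(2*s + 3))
  Re(s) > -3/2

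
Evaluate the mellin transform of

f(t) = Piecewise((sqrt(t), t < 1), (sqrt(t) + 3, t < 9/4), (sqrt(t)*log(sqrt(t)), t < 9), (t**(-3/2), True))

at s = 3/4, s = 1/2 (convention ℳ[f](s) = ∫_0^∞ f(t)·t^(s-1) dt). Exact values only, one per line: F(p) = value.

undo the power substitution: t on [0, 1); t + 3 on [1, 3/2); t*log(t) on [3/2, 3); …
cuts at 1, 9/4, 9: linearity sums the 4 kernel integrals
on [0, 1): add ∫ sqrt(t)·t^(s-1) dt
piece [1, 9/4): integrate (sqrt(t) + 3) against the kernel
[9/4, 9) adds the kernel integral of sqrt(t)*log(sqrt(t))
segment [9, ∞) carries t**(-3/2); integrate it

F(3/4) = -1844*sqrt(3)/675 - 4 + 213*sqrt(6)/50 + log(2**(9*sqrt(6)/10)*3**(-9*sqrt(6)/10 + 36*sqrt(3)/5))
F(1/2) = 9*log(2)/4 + 143/72 + 27*log(3)/4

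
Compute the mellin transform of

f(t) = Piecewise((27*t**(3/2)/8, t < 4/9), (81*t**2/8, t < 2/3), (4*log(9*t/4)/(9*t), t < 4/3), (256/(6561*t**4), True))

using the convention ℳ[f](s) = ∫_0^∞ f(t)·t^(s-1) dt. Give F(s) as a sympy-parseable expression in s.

(324*2**s*(s - 4)*(s + 2)*(s**2 - 2*s + 1) - 324*2**s*(s - 4)*(2*s + 3)*(s**2 - 2*s + 1) - 108*3**s*s*(s - 4)*(s + 2)*(2*s + 3)*log(3) + 108*3**s*s*(s - 4)*(s + 2)*(2*s + 3)*log(2) - 108*3**s*(s - 4)*(s + 2)*(2*s + 3)*log(2) + 108*3**s*(s - 4)*(s + 2)*(2*s + 3) + 108*3**s*(s - 4)*(s + 2)*(2*s + 3)*log(3) + 729*3**s*(s - 4)*(2*s + 3)*(s**2 - 2*s + 1) + 54*6**s*s*(s - 4)*(s + 2)*(2*s + 3)*log(3) - 54*6**s*(s - 4)*(s + 2)*(2*s + 3)*log(3) - 54*6**s*(s - 4)*(s + 2)*(2*s + 3) - 2*6**s*(s + 2)*(2*s + 3)*(s**2 - 2*s + 1))/(162*(9/2)**s*(s - 4)*(s + 2)*(2*s + 3)*(s**2 - 2*s + 1))
  -3/2 < Re(s) < 4

strip the common scale on t: 3*sqrt(6)*t**(3/2)/4 on [0, 2/3); 9*t**2/2 on [2/3, 1); 2*log(3*t/2)/(3*t) on [1, 2); …
reversing the common scale on t: t**(3/2) on [0, 1); 2*t**2 on [1, 3/2); log(t)/t on [3/2, 3); …
the 4 pieces separated at 4/9, 2/3, 4/3 each add one integral
for t in [0, 4/9): the term is ∫ 27*t**(3/2)/8·t^(s-1)
piece [4/9, 2/3): integrate 81*t**2/8 against the kernel
piece [2/3, 4/3): integrate 4*log(9*t/4)/(9*t) against the kernel
the [4/3, ∞) slice contributes ∫ 256/(6561*t**4)·t^(s-1) dt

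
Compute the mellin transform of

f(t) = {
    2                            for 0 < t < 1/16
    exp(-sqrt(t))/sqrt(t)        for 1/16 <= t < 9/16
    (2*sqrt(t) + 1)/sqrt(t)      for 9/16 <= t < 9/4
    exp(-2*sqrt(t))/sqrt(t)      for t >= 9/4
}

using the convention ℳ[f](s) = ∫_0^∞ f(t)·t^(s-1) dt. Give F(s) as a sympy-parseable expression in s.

back out the power substitution: 2 on [0, 1/4); exp(-t)/t on [1/4, 3/4); (2*t + 1)/t on [3/4, 3/2); …
reversing the shared t-power: 2*t on [0, 1/4); exp(-t) on [1/4, 3/4); 2*t + 1 on [3/4, 3/2); …
back out the common scale on t: t on [0, 1/2); exp(-t/2) on [1/2, 3/2); t + 1 on [3/2, 3); …
slice at 1/16, 9/16, 9/4, transform all 4 pieces, and sum them
on [0, 1/16) integrate f = 2 against the kernel
over [1/16, 9/16), the kernel integral of exp(-sqrt(t))/sqrt(t) enters the sum
for t in [9/16, 9/4): the term is ∫ (2*sqrt(t) + 1)/sqrt(t)·t^(s-1)
∫ exp(-2*sqrt(t))/sqrt(t)·t^(s-1) over [9/4, ∞)

2**(1 - 4*s)*(16**s*s*(2*s - 1)*uppergamma(2*s - 1, 1/4) - 16**s*s*(2*s - 1)*uppergamma(2*s - 1, 3/4) + 2**(2*s + 1)*s*(2*s - 1)*uppergamma(2*s - 1, 3) + 36**s*(8*s - 4)/3 + 36**s/3 + 9**s*(5 - 10*s)/3 - 2*9**s/3 + 2*s - 1)/(s*(2*s - 1))
  Re(s) > 0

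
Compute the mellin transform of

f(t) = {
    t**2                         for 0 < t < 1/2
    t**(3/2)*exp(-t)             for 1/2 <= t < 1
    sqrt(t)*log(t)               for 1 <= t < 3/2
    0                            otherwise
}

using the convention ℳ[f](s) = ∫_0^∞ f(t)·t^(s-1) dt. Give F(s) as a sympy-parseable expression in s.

2**(-s - 5/2)*(2**(s + 5/2)*(s + 2)*(8*s - (2*s + 3)**2 + 8)*uppergamma(s + 3/2, 1/2) - 2**(s + 5/2)*(s + 2)*(8*s - (2*s + 3)**2 + 8)*uppergamma(s + 3/2, 1) + 2**(s + 9/2)*(-s - 2) + 3**(s + 1/2)*(s + 2)*(2*s + 3)*(-8*log(3) + 8*log(2)) + 3**(s + 1/2)*(s + 2)*(-16*log(2) + 16*log(3)) + 16*3**(s + 1/2)*(s + 2) + sqrt(2)*(8*s - (2*s + 3)**2 + 8))/((s + 2)*(8*s - (2*s + 3)**2 + 8))
  Re(s) > -2

back out the shared t-power: t**(3/2) on [0, 1/2); t*exp(-t) on [1/2, 1); log(t) on [1, 3/2)
back out the shared t-power: sqrt(t) on [0, 1/2); exp(-t) on [1/2, 1); log(t)/t on [1, 3/2)
breakpoints 1/2, 1: one integral from each of the 3 segments
the [0, 1/2) slice contributes ∫ t**2·t^(s-1) dt
∫ over [1/2, 1) of t**(3/2)*exp(-t)·t^(s-1) joins the sum
piece [1, 3/2): integrate sqrt(t)*log(t) against the kernel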